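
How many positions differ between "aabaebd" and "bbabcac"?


Comparing "aabaebd" and "bbabcac" position by position:
  Position 0: 'a' vs 'b' => DIFFER
  Position 1: 'a' vs 'b' => DIFFER
  Position 2: 'b' vs 'a' => DIFFER
  Position 3: 'a' vs 'b' => DIFFER
  Position 4: 'e' vs 'c' => DIFFER
  Position 5: 'b' vs 'a' => DIFFER
  Position 6: 'd' vs 'c' => DIFFER
Positions that differ: 7

7


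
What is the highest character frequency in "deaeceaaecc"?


Input: deaeceaaecc
Character counts:
  'a': 3
  'c': 3
  'd': 1
  'e': 4
Maximum frequency: 4

4


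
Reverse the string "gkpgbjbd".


Input: gkpgbjbd
Reading characters right to left:
  Position 7: 'd'
  Position 6: 'b'
  Position 5: 'j'
  Position 4: 'b'
  Position 3: 'g'
  Position 2: 'p'
  Position 1: 'k'
  Position 0: 'g'
Reversed: dbjbgpkg

dbjbgpkg


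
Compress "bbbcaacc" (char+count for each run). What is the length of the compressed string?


Input: bbbcaacc
Runs:
  'b' x 3 => "b3"
  'c' x 1 => "c1"
  'a' x 2 => "a2"
  'c' x 2 => "c2"
Compressed: "b3c1a2c2"
Compressed length: 8

8


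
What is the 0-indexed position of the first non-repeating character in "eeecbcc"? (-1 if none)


Input: eeecbcc
Character frequencies:
  'b': 1
  'c': 3
  'e': 3
Scanning left to right for freq == 1:
  Position 0 ('e'): freq=3, skip
  Position 1 ('e'): freq=3, skip
  Position 2 ('e'): freq=3, skip
  Position 3 ('c'): freq=3, skip
  Position 4 ('b'): unique! => answer = 4

4


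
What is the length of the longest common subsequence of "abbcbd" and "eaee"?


LCS of "abbcbd" and "eaee"
DP table:
           e    a    e    e
      0    0    0    0    0
  a   0    0    1    1    1
  b   0    0    1    1    1
  b   0    0    1    1    1
  c   0    0    1    1    1
  b   0    0    1    1    1
  d   0    0    1    1    1
LCS length = dp[6][4] = 1

1


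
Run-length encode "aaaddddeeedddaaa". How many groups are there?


Input: aaaddddeeedddaaa
Scanning for consecutive runs:
  Group 1: 'a' x 3 (positions 0-2)
  Group 2: 'd' x 4 (positions 3-6)
  Group 3: 'e' x 3 (positions 7-9)
  Group 4: 'd' x 3 (positions 10-12)
  Group 5: 'a' x 3 (positions 13-15)
Total groups: 5

5


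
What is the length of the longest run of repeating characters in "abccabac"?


Input: "abccabac"
Scanning for longest run:
  Position 1 ('b'): new char, reset run to 1
  Position 2 ('c'): new char, reset run to 1
  Position 3 ('c'): continues run of 'c', length=2
  Position 4 ('a'): new char, reset run to 1
  Position 5 ('b'): new char, reset run to 1
  Position 6 ('a'): new char, reset run to 1
  Position 7 ('c'): new char, reset run to 1
Longest run: 'c' with length 2

2


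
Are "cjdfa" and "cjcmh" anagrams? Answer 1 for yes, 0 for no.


Strings: "cjdfa", "cjcmh"
Sorted first:  acdfj
Sorted second: cchjm
Differ at position 0: 'a' vs 'c' => not anagrams

0


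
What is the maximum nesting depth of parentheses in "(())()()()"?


Input: "(())()()()"
Tracking depth:
  Position 0 '(': depth becomes 1
  Position 1 '(': depth becomes 2
  Position 2 ')': depth becomes 1
  Position 3 ')': depth becomes 0
  Position 4 '(': depth becomes 1
  Position 5 ')': depth becomes 0
  Position 6 '(': depth becomes 1
  Position 7 ')': depth becomes 0
  Position 8 '(': depth becomes 1
  Position 9 ')': depth becomes 0
Maximum depth reached: 2

2


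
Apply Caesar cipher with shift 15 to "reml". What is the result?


Caesar cipher: shift "reml" by 15
  'r' (pos 17) + 15 = pos 6 = 'g'
  'e' (pos 4) + 15 = pos 19 = 't'
  'm' (pos 12) + 15 = pos 1 = 'b'
  'l' (pos 11) + 15 = pos 0 = 'a'
Result: gtba

gtba


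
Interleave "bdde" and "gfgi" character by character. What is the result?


Interleaving "bdde" and "gfgi":
  Position 0: 'b' from first, 'g' from second => "bg"
  Position 1: 'd' from first, 'f' from second => "df"
  Position 2: 'd' from first, 'g' from second => "dg"
  Position 3: 'e' from first, 'i' from second => "ei"
Result: bgdfdgei

bgdfdgei


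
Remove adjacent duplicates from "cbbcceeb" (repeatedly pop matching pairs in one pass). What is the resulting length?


Input: cbbcceeb
Stack-based adjacent duplicate removal:
  Read 'c': push. Stack: c
  Read 'b': push. Stack: cb
  Read 'b': matches stack top 'b' => pop. Stack: c
  Read 'c': matches stack top 'c' => pop. Stack: (empty)
  Read 'c': push. Stack: c
  Read 'e': push. Stack: ce
  Read 'e': matches stack top 'e' => pop. Stack: c
  Read 'b': push. Stack: cb
Final stack: "cb" (length 2)

2


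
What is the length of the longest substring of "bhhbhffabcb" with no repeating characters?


Input: "bhhbhffabcb"
Sliding window (track last position of each char):
  Position 0 ('b'): window [0,0] length 1 -- new best
  Position 1 ('h'): window [0,1] length 2 -- new best
  Position 2 ('h'): repeat (last at 1), move window start to 2
  Position 2 ('h'): window [2,2] length 1
  Position 3 ('b'): window [2,3] length 2
  Position 4 ('h'): repeat (last at 2), move window start to 3
  Position 4 ('h'): window [3,4] length 2
  Position 5 ('f'): window [3,5] length 3 -- new best
  Position 6 ('f'): repeat (last at 5), move window start to 6
  Position 6 ('f'): window [6,6] length 1
  Position 7 ('a'): window [6,7] length 2
  Position 8 ('b'): window [6,8] length 3
  Position 9 ('c'): window [6,9] length 4 -- new best
  Position 10 ('b'): repeat (last at 8), move window start to 9
  Position 10 ('b'): window [9,10] length 2
Longest substring with no repeats: "fabc" with length 4

4


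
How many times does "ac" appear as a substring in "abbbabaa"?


Searching for "ac" in "abbbabaa"
Scanning each position:
  Position 0: "ab" => no
  Position 1: "bb" => no
  Position 2: "bb" => no
  Position 3: "ba" => no
  Position 4: "ab" => no
  Position 5: "ba" => no
  Position 6: "aa" => no
Total occurrences: 0

0


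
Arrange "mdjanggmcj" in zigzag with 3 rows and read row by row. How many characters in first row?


Zigzag "mdjanggmcj" into 3 rows:
Placing characters:
  'm' => row 0
  'd' => row 1
  'j' => row 2
  'a' => row 1
  'n' => row 0
  'g' => row 1
  'g' => row 2
  'm' => row 1
  'c' => row 0
  'j' => row 1
Rows:
  Row 0: "mnc"
  Row 1: "dagmj"
  Row 2: "jg"
First row length: 3

3


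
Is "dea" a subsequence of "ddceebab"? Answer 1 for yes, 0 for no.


Check if "dea" is a subsequence of "ddceebab"
Greedy scan:
  Position 0 ('d'): matches sub[0] = 'd'
  Position 1 ('d'): no match needed
  Position 2 ('c'): no match needed
  Position 3 ('e'): matches sub[1] = 'e'
  Position 4 ('e'): no match needed
  Position 5 ('b'): no match needed
  Position 6 ('a'): matches sub[2] = 'a'
  Position 7 ('b'): no match needed
All 3 characters matched => is a subsequence

1


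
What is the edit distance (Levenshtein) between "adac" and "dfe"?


Computing edit distance: "adac" -> "dfe"
DP table:
           d    f    e
      0    1    2    3
  a   1    1    2    3
  d   2    1    2    3
  a   3    2    2    3
  c   4    3    3    3
Edit distance = dp[4][3] = 3

3


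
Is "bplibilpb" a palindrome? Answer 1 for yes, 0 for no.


Input: bplibilpb
Reversed: bplibilpb
  Compare pos 0 ('b') with pos 8 ('b'): match
  Compare pos 1 ('p') with pos 7 ('p'): match
  Compare pos 2 ('l') with pos 6 ('l'): match
  Compare pos 3 ('i') with pos 5 ('i'): match
Result: palindrome

1


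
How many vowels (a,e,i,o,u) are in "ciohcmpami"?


Input: ciohcmpami
Checking each character:
  'c' at position 0: consonant
  'i' at position 1: vowel (running total: 1)
  'o' at position 2: vowel (running total: 2)
  'h' at position 3: consonant
  'c' at position 4: consonant
  'm' at position 5: consonant
  'p' at position 6: consonant
  'a' at position 7: vowel (running total: 3)
  'm' at position 8: consonant
  'i' at position 9: vowel (running total: 4)
Total vowels: 4

4


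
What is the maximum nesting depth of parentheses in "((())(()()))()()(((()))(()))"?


Input: "((())(()()))()()(((()))(()))"
Tracking depth:
  Position 0 '(': depth becomes 1
  Position 1 '(': depth becomes 2
  Position 2 '(': depth becomes 3
  Position 3 ')': depth becomes 2
  Position 4 ')': depth becomes 1
  Position 5 '(': depth becomes 2
  Position 6 '(': depth becomes 3
  Position 7 ')': depth becomes 2
  Position 8 '(': depth becomes 3
  Position 9 ')': depth becomes 2
  Position 10 ')': depth becomes 1
  Position 11 ')': depth becomes 0
  Position 12 '(': depth becomes 1
  Position 13 ')': depth becomes 0
  Position 14 '(': depth becomes 1
  Position 15 ')': depth becomes 0
  Position 16 '(': depth becomes 1
  Position 17 '(': depth becomes 2
  Position 18 '(': depth becomes 3
  Position 19 '(': depth becomes 4
  Position 20 ')': depth becomes 3
  Position 21 ')': depth becomes 2
  Position 22 ')': depth becomes 1
  Position 23 '(': depth becomes 2
  Position 24 '(': depth becomes 3
  Position 25 ')': depth becomes 2
  Position 26 ')': depth becomes 1
  Position 27 ')': depth becomes 0
Maximum depth reached: 4

4


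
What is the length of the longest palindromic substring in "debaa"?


Input: "debaa"
Checking substrings for palindromes:
  [3:5] "aa" (len 2) => palindrome
Longest palindromic substring: "aa" with length 2

2


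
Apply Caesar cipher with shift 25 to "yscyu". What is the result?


Caesar cipher: shift "yscyu" by 25
  'y' (pos 24) + 25 = pos 23 = 'x'
  's' (pos 18) + 25 = pos 17 = 'r'
  'c' (pos 2) + 25 = pos 1 = 'b'
  'y' (pos 24) + 25 = pos 23 = 'x'
  'u' (pos 20) + 25 = pos 19 = 't'
Result: xrbxt

xrbxt


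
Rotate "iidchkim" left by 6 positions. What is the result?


Input: "iidchkim", rotate left by 6
First 6 characters: "iidchk"
Remaining characters: "im"
Concatenate remaining + first: "im" + "iidchk" = "imiidchk"

imiidchk


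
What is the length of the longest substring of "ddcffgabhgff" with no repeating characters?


Input: "ddcffgabhgff"
Sliding window (track last position of each char):
  Position 0 ('d'): window [0,0] length 1 -- new best
  Position 1 ('d'): repeat (last at 0), move window start to 1
  Position 1 ('d'): window [1,1] length 1
  Position 2 ('c'): window [1,2] length 2 -- new best
  Position 3 ('f'): window [1,3] length 3 -- new best
  Position 4 ('f'): repeat (last at 3), move window start to 4
  Position 4 ('f'): window [4,4] length 1
  Position 5 ('g'): window [4,5] length 2
  Position 6 ('a'): window [4,6] length 3
  Position 7 ('b'): window [4,7] length 4 -- new best
  Position 8 ('h'): window [4,8] length 5 -- new best
  Position 9 ('g'): repeat (last at 5), move window start to 6
  Position 9 ('g'): window [6,9] length 4
  Position 10 ('f'): window [6,10] length 5
  Position 11 ('f'): repeat (last at 10), move window start to 11
  Position 11 ('f'): window [11,11] length 1
Longest substring with no repeats: "fgabh" with length 5

5


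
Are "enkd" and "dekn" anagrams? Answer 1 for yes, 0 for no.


Strings: "enkd", "dekn"
Sorted first:  dekn
Sorted second: dekn
Sorted forms match => anagrams

1


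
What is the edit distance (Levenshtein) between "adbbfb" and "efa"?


Computing edit distance: "adbbfb" -> "efa"
DP table:
           e    f    a
      0    1    2    3
  a   1    1    2    2
  d   2    2    2    3
  b   3    3    3    3
  b   4    4    4    4
  f   5    5    4    5
  b   6    6    5    5
Edit distance = dp[6][3] = 5

5


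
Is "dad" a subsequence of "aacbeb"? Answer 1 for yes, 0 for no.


Check if "dad" is a subsequence of "aacbeb"
Greedy scan:
  Position 0 ('a'): no match needed
  Position 1 ('a'): no match needed
  Position 2 ('c'): no match needed
  Position 3 ('b'): no match needed
  Position 4 ('e'): no match needed
  Position 5 ('b'): no match needed
Only matched 0/3 characters => not a subsequence

0


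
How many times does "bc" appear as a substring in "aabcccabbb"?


Searching for "bc" in "aabcccabbb"
Scanning each position:
  Position 0: "aa" => no
  Position 1: "ab" => no
  Position 2: "bc" => MATCH
  Position 3: "cc" => no
  Position 4: "cc" => no
  Position 5: "ca" => no
  Position 6: "ab" => no
  Position 7: "bb" => no
  Position 8: "bb" => no
Total occurrences: 1

1


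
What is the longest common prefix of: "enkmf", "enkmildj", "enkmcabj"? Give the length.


Words: enkmf, enkmildj, enkmcabj
  Position 0: all 'e' => match
  Position 1: all 'n' => match
  Position 2: all 'k' => match
  Position 3: all 'm' => match
  Position 4: ('f', 'i', 'c') => mismatch, stop
LCP = "enkm" (length 4)

4


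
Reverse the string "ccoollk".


Input: ccoollk
Reading characters right to left:
  Position 6: 'k'
  Position 5: 'l'
  Position 4: 'l'
  Position 3: 'o'
  Position 2: 'o'
  Position 1: 'c'
  Position 0: 'c'
Reversed: klloocc

klloocc


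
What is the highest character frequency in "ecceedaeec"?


Input: ecceedaeec
Character counts:
  'a': 1
  'c': 3
  'd': 1
  'e': 5
Maximum frequency: 5

5


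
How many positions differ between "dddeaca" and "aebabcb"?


Comparing "dddeaca" and "aebabcb" position by position:
  Position 0: 'd' vs 'a' => DIFFER
  Position 1: 'd' vs 'e' => DIFFER
  Position 2: 'd' vs 'b' => DIFFER
  Position 3: 'e' vs 'a' => DIFFER
  Position 4: 'a' vs 'b' => DIFFER
  Position 5: 'c' vs 'c' => same
  Position 6: 'a' vs 'b' => DIFFER
Positions that differ: 6

6


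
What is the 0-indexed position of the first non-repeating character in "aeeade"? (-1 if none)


Input: aeeade
Character frequencies:
  'a': 2
  'd': 1
  'e': 3
Scanning left to right for freq == 1:
  Position 0 ('a'): freq=2, skip
  Position 1 ('e'): freq=3, skip
  Position 2 ('e'): freq=3, skip
  Position 3 ('a'): freq=2, skip
  Position 4 ('d'): unique! => answer = 4

4


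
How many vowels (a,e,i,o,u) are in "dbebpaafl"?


Input: dbebpaafl
Checking each character:
  'd' at position 0: consonant
  'b' at position 1: consonant
  'e' at position 2: vowel (running total: 1)
  'b' at position 3: consonant
  'p' at position 4: consonant
  'a' at position 5: vowel (running total: 2)
  'a' at position 6: vowel (running total: 3)
  'f' at position 7: consonant
  'l' at position 8: consonant
Total vowels: 3

3


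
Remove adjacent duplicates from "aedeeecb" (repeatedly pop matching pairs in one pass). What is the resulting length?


Input: aedeeecb
Stack-based adjacent duplicate removal:
  Read 'a': push. Stack: a
  Read 'e': push. Stack: ae
  Read 'd': push. Stack: aed
  Read 'e': push. Stack: aede
  Read 'e': matches stack top 'e' => pop. Stack: aed
  Read 'e': push. Stack: aede
  Read 'c': push. Stack: aedec
  Read 'b': push. Stack: aedecb
Final stack: "aedecb" (length 6)

6


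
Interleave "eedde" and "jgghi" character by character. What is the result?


Interleaving "eedde" and "jgghi":
  Position 0: 'e' from first, 'j' from second => "ej"
  Position 1: 'e' from first, 'g' from second => "eg"
  Position 2: 'd' from first, 'g' from second => "dg"
  Position 3: 'd' from first, 'h' from second => "dh"
  Position 4: 'e' from first, 'i' from second => "ei"
Result: ejegdgdhei

ejegdgdhei


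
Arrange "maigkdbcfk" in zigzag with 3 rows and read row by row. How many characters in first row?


Zigzag "maigkdbcfk" into 3 rows:
Placing characters:
  'm' => row 0
  'a' => row 1
  'i' => row 2
  'g' => row 1
  'k' => row 0
  'd' => row 1
  'b' => row 2
  'c' => row 1
  'f' => row 0
  'k' => row 1
Rows:
  Row 0: "mkf"
  Row 1: "agdck"
  Row 2: "ib"
First row length: 3

3


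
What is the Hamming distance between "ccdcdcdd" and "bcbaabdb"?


Comparing "ccdcdcdd" and "bcbaabdb" position by position:
  Position 0: 'c' vs 'b' => differ
  Position 1: 'c' vs 'c' => same
  Position 2: 'd' vs 'b' => differ
  Position 3: 'c' vs 'a' => differ
  Position 4: 'd' vs 'a' => differ
  Position 5: 'c' vs 'b' => differ
  Position 6: 'd' vs 'd' => same
  Position 7: 'd' vs 'b' => differ
Total differences (Hamming distance): 6

6


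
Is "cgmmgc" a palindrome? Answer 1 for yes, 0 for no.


Input: cgmmgc
Reversed: cgmmgc
  Compare pos 0 ('c') with pos 5 ('c'): match
  Compare pos 1 ('g') with pos 4 ('g'): match
  Compare pos 2 ('m') with pos 3 ('m'): match
Result: palindrome

1


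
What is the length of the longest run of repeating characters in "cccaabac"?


Input: "cccaabac"
Scanning for longest run:
  Position 1 ('c'): continues run of 'c', length=2
  Position 2 ('c'): continues run of 'c', length=3
  Position 3 ('a'): new char, reset run to 1
  Position 4 ('a'): continues run of 'a', length=2
  Position 5 ('b'): new char, reset run to 1
  Position 6 ('a'): new char, reset run to 1
  Position 7 ('c'): new char, reset run to 1
Longest run: 'c' with length 3

3


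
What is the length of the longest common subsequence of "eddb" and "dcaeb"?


LCS of "eddb" and "dcaeb"
DP table:
           d    c    a    e    b
      0    0    0    0    0    0
  e   0    0    0    0    1    1
  d   0    1    1    1    1    1
  d   0    1    1    1    1    1
  b   0    1    1    1    1    2
LCS length = dp[4][5] = 2

2


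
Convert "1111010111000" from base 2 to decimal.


Input: "1111010111000" in base 2
Positional expansion:
  Digit '1' (value 1) x 2^12 = 4096
  Digit '1' (value 1) x 2^11 = 2048
  Digit '1' (value 1) x 2^10 = 1024
  Digit '1' (value 1) x 2^9 = 512
  Digit '0' (value 0) x 2^8 = 0
  Digit '1' (value 1) x 2^7 = 128
  Digit '0' (value 0) x 2^6 = 0
  Digit '1' (value 1) x 2^5 = 32
  Digit '1' (value 1) x 2^4 = 16
  Digit '1' (value 1) x 2^3 = 8
  Digit '0' (value 0) x 2^2 = 0
  Digit '0' (value 0) x 2^1 = 0
  Digit '0' (value 0) x 2^0 = 0
Sum = 7864

7864


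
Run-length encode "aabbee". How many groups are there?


Input: aabbee
Scanning for consecutive runs:
  Group 1: 'a' x 2 (positions 0-1)
  Group 2: 'b' x 2 (positions 2-3)
  Group 3: 'e' x 2 (positions 4-5)
Total groups: 3

3


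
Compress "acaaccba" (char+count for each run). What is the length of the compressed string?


Input: acaaccba
Runs:
  'a' x 1 => "a1"
  'c' x 1 => "c1"
  'a' x 2 => "a2"
  'c' x 2 => "c2"
  'b' x 1 => "b1"
  'a' x 1 => "a1"
Compressed: "a1c1a2c2b1a1"
Compressed length: 12

12


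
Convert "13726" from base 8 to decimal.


Input: "13726" in base 8
Positional expansion:
  Digit '1' (value 1) x 8^4 = 4096
  Digit '3' (value 3) x 8^3 = 1536
  Digit '7' (value 7) x 8^2 = 448
  Digit '2' (value 2) x 8^1 = 16
  Digit '6' (value 6) x 8^0 = 6
Sum = 6102

6102


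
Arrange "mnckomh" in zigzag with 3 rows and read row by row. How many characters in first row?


Zigzag "mnckomh" into 3 rows:
Placing characters:
  'm' => row 0
  'n' => row 1
  'c' => row 2
  'k' => row 1
  'o' => row 0
  'm' => row 1
  'h' => row 2
Rows:
  Row 0: "mo"
  Row 1: "nkm"
  Row 2: "ch"
First row length: 2

2


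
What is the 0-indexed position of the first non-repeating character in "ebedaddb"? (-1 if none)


Input: ebedaddb
Character frequencies:
  'a': 1
  'b': 2
  'd': 3
  'e': 2
Scanning left to right for freq == 1:
  Position 0 ('e'): freq=2, skip
  Position 1 ('b'): freq=2, skip
  Position 2 ('e'): freq=2, skip
  Position 3 ('d'): freq=3, skip
  Position 4 ('a'): unique! => answer = 4

4


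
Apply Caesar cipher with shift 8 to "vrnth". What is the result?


Caesar cipher: shift "vrnth" by 8
  'v' (pos 21) + 8 = pos 3 = 'd'
  'r' (pos 17) + 8 = pos 25 = 'z'
  'n' (pos 13) + 8 = pos 21 = 'v'
  't' (pos 19) + 8 = pos 1 = 'b'
  'h' (pos 7) + 8 = pos 15 = 'p'
Result: dzvbp

dzvbp


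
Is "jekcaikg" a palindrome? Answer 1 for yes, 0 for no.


Input: jekcaikg
Reversed: gkiackej
  Compare pos 0 ('j') with pos 7 ('g'): MISMATCH
  Compare pos 1 ('e') with pos 6 ('k'): MISMATCH
  Compare pos 2 ('k') with pos 5 ('i'): MISMATCH
  Compare pos 3 ('c') with pos 4 ('a'): MISMATCH
Result: not a palindrome

0


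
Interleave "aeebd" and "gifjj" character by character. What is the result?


Interleaving "aeebd" and "gifjj":
  Position 0: 'a' from first, 'g' from second => "ag"
  Position 1: 'e' from first, 'i' from second => "ei"
  Position 2: 'e' from first, 'f' from second => "ef"
  Position 3: 'b' from first, 'j' from second => "bj"
  Position 4: 'd' from first, 'j' from second => "dj"
Result: ageiefbjdj

ageiefbjdj


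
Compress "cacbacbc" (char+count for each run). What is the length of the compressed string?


Input: cacbacbc
Runs:
  'c' x 1 => "c1"
  'a' x 1 => "a1"
  'c' x 1 => "c1"
  'b' x 1 => "b1"
  'a' x 1 => "a1"
  'c' x 1 => "c1"
  'b' x 1 => "b1"
  'c' x 1 => "c1"
Compressed: "c1a1c1b1a1c1b1c1"
Compressed length: 16

16


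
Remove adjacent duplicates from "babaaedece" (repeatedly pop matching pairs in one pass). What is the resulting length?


Input: babaaedece
Stack-based adjacent duplicate removal:
  Read 'b': push. Stack: b
  Read 'a': push. Stack: ba
  Read 'b': push. Stack: bab
  Read 'a': push. Stack: baba
  Read 'a': matches stack top 'a' => pop. Stack: bab
  Read 'e': push. Stack: babe
  Read 'd': push. Stack: babed
  Read 'e': push. Stack: babede
  Read 'c': push. Stack: babedec
  Read 'e': push. Stack: babedece
Final stack: "babedece" (length 8)

8


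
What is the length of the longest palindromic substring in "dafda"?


Input: "dafda"
Checking substrings for palindromes:
  No multi-char palindromic substrings found
Longest palindromic substring: "d" with length 1

1


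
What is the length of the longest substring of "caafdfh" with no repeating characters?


Input: "caafdfh"
Sliding window (track last position of each char):
  Position 0 ('c'): window [0,0] length 1 -- new best
  Position 1 ('a'): window [0,1] length 2 -- new best
  Position 2 ('a'): repeat (last at 1), move window start to 2
  Position 2 ('a'): window [2,2] length 1
  Position 3 ('f'): window [2,3] length 2
  Position 4 ('d'): window [2,4] length 3 -- new best
  Position 5 ('f'): repeat (last at 3), move window start to 4
  Position 5 ('f'): window [4,5] length 2
  Position 6 ('h'): window [4,6] length 3
Longest substring with no repeats: "afd" with length 3

3


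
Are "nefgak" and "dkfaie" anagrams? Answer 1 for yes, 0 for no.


Strings: "nefgak", "dkfaie"
Sorted first:  aefgkn
Sorted second: adefik
Differ at position 1: 'e' vs 'd' => not anagrams

0


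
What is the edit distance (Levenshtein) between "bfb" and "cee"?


Computing edit distance: "bfb" -> "cee"
DP table:
           c    e    e
      0    1    2    3
  b   1    1    2    3
  f   2    2    2    3
  b   3    3    3    3
Edit distance = dp[3][3] = 3

3


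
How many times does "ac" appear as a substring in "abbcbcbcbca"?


Searching for "ac" in "abbcbcbcbca"
Scanning each position:
  Position 0: "ab" => no
  Position 1: "bb" => no
  Position 2: "bc" => no
  Position 3: "cb" => no
  Position 4: "bc" => no
  Position 5: "cb" => no
  Position 6: "bc" => no
  Position 7: "cb" => no
  Position 8: "bc" => no
  Position 9: "ca" => no
Total occurrences: 0

0


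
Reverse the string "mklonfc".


Input: mklonfc
Reading characters right to left:
  Position 6: 'c'
  Position 5: 'f'
  Position 4: 'n'
  Position 3: 'o'
  Position 2: 'l'
  Position 1: 'k'
  Position 0: 'm'
Reversed: cfnolkm

cfnolkm


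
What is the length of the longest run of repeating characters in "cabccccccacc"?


Input: "cabccccccacc"
Scanning for longest run:
  Position 1 ('a'): new char, reset run to 1
  Position 2 ('b'): new char, reset run to 1
  Position 3 ('c'): new char, reset run to 1
  Position 4 ('c'): continues run of 'c', length=2
  Position 5 ('c'): continues run of 'c', length=3
  Position 6 ('c'): continues run of 'c', length=4
  Position 7 ('c'): continues run of 'c', length=5
  Position 8 ('c'): continues run of 'c', length=6
  Position 9 ('a'): new char, reset run to 1
  Position 10 ('c'): new char, reset run to 1
  Position 11 ('c'): continues run of 'c', length=2
Longest run: 'c' with length 6

6


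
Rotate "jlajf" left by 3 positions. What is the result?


Input: "jlajf", rotate left by 3
First 3 characters: "jla"
Remaining characters: "jf"
Concatenate remaining + first: "jf" + "jla" = "jfjla"

jfjla


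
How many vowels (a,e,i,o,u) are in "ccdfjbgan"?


Input: ccdfjbgan
Checking each character:
  'c' at position 0: consonant
  'c' at position 1: consonant
  'd' at position 2: consonant
  'f' at position 3: consonant
  'j' at position 4: consonant
  'b' at position 5: consonant
  'g' at position 6: consonant
  'a' at position 7: vowel (running total: 1)
  'n' at position 8: consonant
Total vowels: 1

1


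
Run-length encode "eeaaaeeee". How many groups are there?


Input: eeaaaeeee
Scanning for consecutive runs:
  Group 1: 'e' x 2 (positions 0-1)
  Group 2: 'a' x 3 (positions 2-4)
  Group 3: 'e' x 4 (positions 5-8)
Total groups: 3

3


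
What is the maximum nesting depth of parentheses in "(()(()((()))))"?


Input: "(()(()((()))))"
Tracking depth:
  Position 0 '(': depth becomes 1
  Position 1 '(': depth becomes 2
  Position 2 ')': depth becomes 1
  Position 3 '(': depth becomes 2
  Position 4 '(': depth becomes 3
  Position 5 ')': depth becomes 2
  Position 6 '(': depth becomes 3
  Position 7 '(': depth becomes 4
  Position 8 '(': depth becomes 5
  Position 9 ')': depth becomes 4
  Position 10 ')': depth becomes 3
  Position 11 ')': depth becomes 2
  Position 12 ')': depth becomes 1
  Position 13 ')': depth becomes 0
Maximum depth reached: 5

5


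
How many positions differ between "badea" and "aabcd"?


Comparing "badea" and "aabcd" position by position:
  Position 0: 'b' vs 'a' => DIFFER
  Position 1: 'a' vs 'a' => same
  Position 2: 'd' vs 'b' => DIFFER
  Position 3: 'e' vs 'c' => DIFFER
  Position 4: 'a' vs 'd' => DIFFER
Positions that differ: 4

4


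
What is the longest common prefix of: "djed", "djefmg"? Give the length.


Words: djed, djefmg
  Position 0: all 'd' => match
  Position 1: all 'j' => match
  Position 2: all 'e' => match
  Position 3: ('d', 'f') => mismatch, stop
LCP = "dje" (length 3)

3


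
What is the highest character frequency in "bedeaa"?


Input: bedeaa
Character counts:
  'a': 2
  'b': 1
  'd': 1
  'e': 2
Maximum frequency: 2

2


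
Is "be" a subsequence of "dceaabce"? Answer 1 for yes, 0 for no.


Check if "be" is a subsequence of "dceaabce"
Greedy scan:
  Position 0 ('d'): no match needed
  Position 1 ('c'): no match needed
  Position 2 ('e'): no match needed
  Position 3 ('a'): no match needed
  Position 4 ('a'): no match needed
  Position 5 ('b'): matches sub[0] = 'b'
  Position 6 ('c'): no match needed
  Position 7 ('e'): matches sub[1] = 'e'
All 2 characters matched => is a subsequence

1


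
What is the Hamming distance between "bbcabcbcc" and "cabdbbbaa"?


Comparing "bbcabcbcc" and "cabdbbbaa" position by position:
  Position 0: 'b' vs 'c' => differ
  Position 1: 'b' vs 'a' => differ
  Position 2: 'c' vs 'b' => differ
  Position 3: 'a' vs 'd' => differ
  Position 4: 'b' vs 'b' => same
  Position 5: 'c' vs 'b' => differ
  Position 6: 'b' vs 'b' => same
  Position 7: 'c' vs 'a' => differ
  Position 8: 'c' vs 'a' => differ
Total differences (Hamming distance): 7

7


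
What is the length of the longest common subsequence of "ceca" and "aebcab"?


LCS of "ceca" and "aebcab"
DP table:
           a    e    b    c    a    b
      0    0    0    0    0    0    0
  c   0    0    0    0    1    1    1
  e   0    0    1    1    1    1    1
  c   0    0    1    1    2    2    2
  a   0    1    1    1    2    3    3
LCS length = dp[4][6] = 3

3


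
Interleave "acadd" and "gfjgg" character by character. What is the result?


Interleaving "acadd" and "gfjgg":
  Position 0: 'a' from first, 'g' from second => "ag"
  Position 1: 'c' from first, 'f' from second => "cf"
  Position 2: 'a' from first, 'j' from second => "aj"
  Position 3: 'd' from first, 'g' from second => "dg"
  Position 4: 'd' from first, 'g' from second => "dg"
Result: agcfajdgdg

agcfajdgdg


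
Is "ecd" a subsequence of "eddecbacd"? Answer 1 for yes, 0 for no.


Check if "ecd" is a subsequence of "eddecbacd"
Greedy scan:
  Position 0 ('e'): matches sub[0] = 'e'
  Position 1 ('d'): no match needed
  Position 2 ('d'): no match needed
  Position 3 ('e'): no match needed
  Position 4 ('c'): matches sub[1] = 'c'
  Position 5 ('b'): no match needed
  Position 6 ('a'): no match needed
  Position 7 ('c'): no match needed
  Position 8 ('d'): matches sub[2] = 'd'
All 3 characters matched => is a subsequence

1


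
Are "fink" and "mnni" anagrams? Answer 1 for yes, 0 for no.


Strings: "fink", "mnni"
Sorted first:  fikn
Sorted second: imnn
Differ at position 0: 'f' vs 'i' => not anagrams

0


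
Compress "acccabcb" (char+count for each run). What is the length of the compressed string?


Input: acccabcb
Runs:
  'a' x 1 => "a1"
  'c' x 3 => "c3"
  'a' x 1 => "a1"
  'b' x 1 => "b1"
  'c' x 1 => "c1"
  'b' x 1 => "b1"
Compressed: "a1c3a1b1c1b1"
Compressed length: 12

12


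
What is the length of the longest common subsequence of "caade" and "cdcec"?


LCS of "caade" and "cdcec"
DP table:
           c    d    c    e    c
      0    0    0    0    0    0
  c   0    1    1    1    1    1
  a   0    1    1    1    1    1
  a   0    1    1    1    1    1
  d   0    1    2    2    2    2
  e   0    1    2    2    3    3
LCS length = dp[5][5] = 3

3


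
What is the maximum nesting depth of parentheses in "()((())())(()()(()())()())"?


Input: "()((())())(()()(()())()())"
Tracking depth:
  Position 0 '(': depth becomes 1
  Position 1 ')': depth becomes 0
  Position 2 '(': depth becomes 1
  Position 3 '(': depth becomes 2
  Position 4 '(': depth becomes 3
  Position 5 ')': depth becomes 2
  Position 6 ')': depth becomes 1
  Position 7 '(': depth becomes 2
  Position 8 ')': depth becomes 1
  Position 9 ')': depth becomes 0
  Position 10 '(': depth becomes 1
  Position 11 '(': depth becomes 2
  Position 12 ')': depth becomes 1
  Position 13 '(': depth becomes 2
  Position 14 ')': depth becomes 1
  Position 15 '(': depth becomes 2
  Position 16 '(': depth becomes 3
  Position 17 ')': depth becomes 2
  Position 18 '(': depth becomes 3
  Position 19 ')': depth becomes 2
  Position 20 ')': depth becomes 1
  Position 21 '(': depth becomes 2
  Position 22 ')': depth becomes 1
  Position 23 '(': depth becomes 2
  Position 24 ')': depth becomes 1
  Position 25 ')': depth becomes 0
Maximum depth reached: 3

3


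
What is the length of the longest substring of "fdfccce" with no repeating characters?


Input: "fdfccce"
Sliding window (track last position of each char):
  Position 0 ('f'): window [0,0] length 1 -- new best
  Position 1 ('d'): window [0,1] length 2 -- new best
  Position 2 ('f'): repeat (last at 0), move window start to 1
  Position 2 ('f'): window [1,2] length 2
  Position 3 ('c'): window [1,3] length 3 -- new best
  Position 4 ('c'): repeat (last at 3), move window start to 4
  Position 4 ('c'): window [4,4] length 1
  Position 5 ('c'): repeat (last at 4), move window start to 5
  Position 5 ('c'): window [5,5] length 1
  Position 6 ('e'): window [5,6] length 2
Longest substring with no repeats: "dfc" with length 3

3


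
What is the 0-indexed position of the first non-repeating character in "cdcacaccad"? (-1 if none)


Input: cdcacaccad
Character frequencies:
  'a': 3
  'c': 5
  'd': 2
Scanning left to right for freq == 1:
  Position 0 ('c'): freq=5, skip
  Position 1 ('d'): freq=2, skip
  Position 2 ('c'): freq=5, skip
  Position 3 ('a'): freq=3, skip
  Position 4 ('c'): freq=5, skip
  Position 5 ('a'): freq=3, skip
  Position 6 ('c'): freq=5, skip
  Position 7 ('c'): freq=5, skip
  Position 8 ('a'): freq=3, skip
  Position 9 ('d'): freq=2, skip
  No unique character found => answer = -1

-1


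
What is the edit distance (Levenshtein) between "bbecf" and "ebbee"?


Computing edit distance: "bbecf" -> "ebbee"
DP table:
           e    b    b    e    e
      0    1    2    3    4    5
  b   1    1    1    2    3    4
  b   2    2    1    1    2    3
  e   3    2    2    2    1    2
  c   4    3    3    3    2    2
  f   5    4    4    4    3    3
Edit distance = dp[5][5] = 3

3


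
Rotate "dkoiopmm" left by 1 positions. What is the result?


Input: "dkoiopmm", rotate left by 1
First 1 characters: "d"
Remaining characters: "koiopmm"
Concatenate remaining + first: "koiopmm" + "d" = "koiopmmd"

koiopmmd


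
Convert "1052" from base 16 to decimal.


Input: "1052" in base 16
Positional expansion:
  Digit '1' (value 1) x 16^3 = 4096
  Digit '0' (value 0) x 16^2 = 0
  Digit '5' (value 5) x 16^1 = 80
  Digit '2' (value 2) x 16^0 = 2
Sum = 4178

4178


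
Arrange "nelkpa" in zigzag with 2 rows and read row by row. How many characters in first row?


Zigzag "nelkpa" into 2 rows:
Placing characters:
  'n' => row 0
  'e' => row 1
  'l' => row 0
  'k' => row 1
  'p' => row 0
  'a' => row 1
Rows:
  Row 0: "nlp"
  Row 1: "eka"
First row length: 3

3


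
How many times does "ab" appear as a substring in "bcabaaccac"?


Searching for "ab" in "bcabaaccac"
Scanning each position:
  Position 0: "bc" => no
  Position 1: "ca" => no
  Position 2: "ab" => MATCH
  Position 3: "ba" => no
  Position 4: "aa" => no
  Position 5: "ac" => no
  Position 6: "cc" => no
  Position 7: "ca" => no
  Position 8: "ac" => no
Total occurrences: 1

1


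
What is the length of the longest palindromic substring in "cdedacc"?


Input: "cdedacc"
Checking substrings for palindromes:
  [1:4] "ded" (len 3) => palindrome
  [5:7] "cc" (len 2) => palindrome
Longest palindromic substring: "ded" with length 3

3


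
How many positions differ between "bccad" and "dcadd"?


Comparing "bccad" and "dcadd" position by position:
  Position 0: 'b' vs 'd' => DIFFER
  Position 1: 'c' vs 'c' => same
  Position 2: 'c' vs 'a' => DIFFER
  Position 3: 'a' vs 'd' => DIFFER
  Position 4: 'd' vs 'd' => same
Positions that differ: 3

3


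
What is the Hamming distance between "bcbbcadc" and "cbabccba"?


Comparing "bcbbcadc" and "cbabccba" position by position:
  Position 0: 'b' vs 'c' => differ
  Position 1: 'c' vs 'b' => differ
  Position 2: 'b' vs 'a' => differ
  Position 3: 'b' vs 'b' => same
  Position 4: 'c' vs 'c' => same
  Position 5: 'a' vs 'c' => differ
  Position 6: 'd' vs 'b' => differ
  Position 7: 'c' vs 'a' => differ
Total differences (Hamming distance): 6

6


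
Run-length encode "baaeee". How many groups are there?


Input: baaeee
Scanning for consecutive runs:
  Group 1: 'b' x 1 (positions 0-0)
  Group 2: 'a' x 2 (positions 1-2)
  Group 3: 'e' x 3 (positions 3-5)
Total groups: 3

3


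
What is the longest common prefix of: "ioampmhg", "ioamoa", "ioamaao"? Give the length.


Words: ioampmhg, ioamoa, ioamaao
  Position 0: all 'i' => match
  Position 1: all 'o' => match
  Position 2: all 'a' => match
  Position 3: all 'm' => match
  Position 4: ('p', 'o', 'a') => mismatch, stop
LCP = "ioam" (length 4)

4


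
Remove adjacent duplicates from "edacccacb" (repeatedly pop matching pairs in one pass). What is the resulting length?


Input: edacccacb
Stack-based adjacent duplicate removal:
  Read 'e': push. Stack: e
  Read 'd': push. Stack: ed
  Read 'a': push. Stack: eda
  Read 'c': push. Stack: edac
  Read 'c': matches stack top 'c' => pop. Stack: eda
  Read 'c': push. Stack: edac
  Read 'a': push. Stack: edaca
  Read 'c': push. Stack: edacac
  Read 'b': push. Stack: edacacb
Final stack: "edacacb" (length 7)

7


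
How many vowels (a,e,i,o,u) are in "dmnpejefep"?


Input: dmnpejefep
Checking each character:
  'd' at position 0: consonant
  'm' at position 1: consonant
  'n' at position 2: consonant
  'p' at position 3: consonant
  'e' at position 4: vowel (running total: 1)
  'j' at position 5: consonant
  'e' at position 6: vowel (running total: 2)
  'f' at position 7: consonant
  'e' at position 8: vowel (running total: 3)
  'p' at position 9: consonant
Total vowels: 3

3


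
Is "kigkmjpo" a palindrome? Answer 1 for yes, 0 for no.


Input: kigkmjpo
Reversed: opjmkgik
  Compare pos 0 ('k') with pos 7 ('o'): MISMATCH
  Compare pos 1 ('i') with pos 6 ('p'): MISMATCH
  Compare pos 2 ('g') with pos 5 ('j'): MISMATCH
  Compare pos 3 ('k') with pos 4 ('m'): MISMATCH
Result: not a palindrome

0


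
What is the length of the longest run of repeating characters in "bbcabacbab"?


Input: "bbcabacbab"
Scanning for longest run:
  Position 1 ('b'): continues run of 'b', length=2
  Position 2 ('c'): new char, reset run to 1
  Position 3 ('a'): new char, reset run to 1
  Position 4 ('b'): new char, reset run to 1
  Position 5 ('a'): new char, reset run to 1
  Position 6 ('c'): new char, reset run to 1
  Position 7 ('b'): new char, reset run to 1
  Position 8 ('a'): new char, reset run to 1
  Position 9 ('b'): new char, reset run to 1
Longest run: 'b' with length 2

2


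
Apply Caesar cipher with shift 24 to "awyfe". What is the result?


Caesar cipher: shift "awyfe" by 24
  'a' (pos 0) + 24 = pos 24 = 'y'
  'w' (pos 22) + 24 = pos 20 = 'u'
  'y' (pos 24) + 24 = pos 22 = 'w'
  'f' (pos 5) + 24 = pos 3 = 'd'
  'e' (pos 4) + 24 = pos 2 = 'c'
Result: yuwdc

yuwdc


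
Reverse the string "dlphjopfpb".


Input: dlphjopfpb
Reading characters right to left:
  Position 9: 'b'
  Position 8: 'p'
  Position 7: 'f'
  Position 6: 'p'
  Position 5: 'o'
  Position 4: 'j'
  Position 3: 'h'
  Position 2: 'p'
  Position 1: 'l'
  Position 0: 'd'
Reversed: bpfpojhpld

bpfpojhpld


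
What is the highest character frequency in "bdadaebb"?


Input: bdadaebb
Character counts:
  'a': 2
  'b': 3
  'd': 2
  'e': 1
Maximum frequency: 3

3


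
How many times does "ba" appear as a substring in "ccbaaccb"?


Searching for "ba" in "ccbaaccb"
Scanning each position:
  Position 0: "cc" => no
  Position 1: "cb" => no
  Position 2: "ba" => MATCH
  Position 3: "aa" => no
  Position 4: "ac" => no
  Position 5: "cc" => no
  Position 6: "cb" => no
Total occurrences: 1

1


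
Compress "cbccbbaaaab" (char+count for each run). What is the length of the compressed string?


Input: cbccbbaaaab
Runs:
  'c' x 1 => "c1"
  'b' x 1 => "b1"
  'c' x 2 => "c2"
  'b' x 2 => "b2"
  'a' x 4 => "a4"
  'b' x 1 => "b1"
Compressed: "c1b1c2b2a4b1"
Compressed length: 12

12


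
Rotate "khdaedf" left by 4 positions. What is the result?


Input: "khdaedf", rotate left by 4
First 4 characters: "khda"
Remaining characters: "edf"
Concatenate remaining + first: "edf" + "khda" = "edfkhda"

edfkhda


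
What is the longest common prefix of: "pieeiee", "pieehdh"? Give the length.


Words: pieeiee, pieehdh
  Position 0: all 'p' => match
  Position 1: all 'i' => match
  Position 2: all 'e' => match
  Position 3: all 'e' => match
  Position 4: ('i', 'h') => mismatch, stop
LCP = "piee" (length 4)

4


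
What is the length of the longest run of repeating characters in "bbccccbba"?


Input: "bbccccbba"
Scanning for longest run:
  Position 1 ('b'): continues run of 'b', length=2
  Position 2 ('c'): new char, reset run to 1
  Position 3 ('c'): continues run of 'c', length=2
  Position 4 ('c'): continues run of 'c', length=3
  Position 5 ('c'): continues run of 'c', length=4
  Position 6 ('b'): new char, reset run to 1
  Position 7 ('b'): continues run of 'b', length=2
  Position 8 ('a'): new char, reset run to 1
Longest run: 'c' with length 4

4


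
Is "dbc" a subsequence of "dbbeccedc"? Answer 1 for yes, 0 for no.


Check if "dbc" is a subsequence of "dbbeccedc"
Greedy scan:
  Position 0 ('d'): matches sub[0] = 'd'
  Position 1 ('b'): matches sub[1] = 'b'
  Position 2 ('b'): no match needed
  Position 3 ('e'): no match needed
  Position 4 ('c'): matches sub[2] = 'c'
  Position 5 ('c'): no match needed
  Position 6 ('e'): no match needed
  Position 7 ('d'): no match needed
  Position 8 ('c'): no match needed
All 3 characters matched => is a subsequence

1


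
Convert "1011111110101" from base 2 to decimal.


Input: "1011111110101" in base 2
Positional expansion:
  Digit '1' (value 1) x 2^12 = 4096
  Digit '0' (value 0) x 2^11 = 0
  Digit '1' (value 1) x 2^10 = 1024
  Digit '1' (value 1) x 2^9 = 512
  Digit '1' (value 1) x 2^8 = 256
  Digit '1' (value 1) x 2^7 = 128
  Digit '1' (value 1) x 2^6 = 64
  Digit '1' (value 1) x 2^5 = 32
  Digit '1' (value 1) x 2^4 = 16
  Digit '0' (value 0) x 2^3 = 0
  Digit '1' (value 1) x 2^2 = 4
  Digit '0' (value 0) x 2^1 = 0
  Digit '1' (value 1) x 2^0 = 1
Sum = 6133

6133
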